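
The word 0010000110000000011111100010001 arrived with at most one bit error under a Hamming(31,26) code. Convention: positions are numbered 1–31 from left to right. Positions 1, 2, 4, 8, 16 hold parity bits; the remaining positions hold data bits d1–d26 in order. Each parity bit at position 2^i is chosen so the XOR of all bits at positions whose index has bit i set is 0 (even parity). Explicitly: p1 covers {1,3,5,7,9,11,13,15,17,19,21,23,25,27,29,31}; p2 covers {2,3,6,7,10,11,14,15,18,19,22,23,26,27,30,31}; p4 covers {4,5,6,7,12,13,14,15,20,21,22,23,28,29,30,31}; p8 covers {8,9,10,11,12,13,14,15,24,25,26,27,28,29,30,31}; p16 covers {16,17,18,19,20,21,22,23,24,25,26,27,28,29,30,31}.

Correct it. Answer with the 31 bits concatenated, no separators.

0010001110000000011111100010001

s1 (pos 1,3,5,7,9,11,13,15,17,19,21,23,25,27,29,31): 0⊕1⊕0⊕0⊕1⊕0⊕0⊕0⊕0⊕1⊕1⊕1⊕0⊕1⊕0⊕1 = 1
s2 (pos 2,3,6,7,10,11,14,15,18,19,22,23,26,27,30,31): 0⊕1⊕0⊕0⊕0⊕0⊕0⊕0⊕1⊕1⊕1⊕1⊕0⊕1⊕0⊕1 = 1
s4 (pos 4,5,6,7,12,13,14,15,20,21,22,23,28,29,30,31): 0⊕0⊕0⊕0⊕0⊕0⊕0⊕0⊕1⊕1⊕1⊕1⊕0⊕0⊕0⊕1 = 1
s8 (pos 8,9,10,11,12,13,14,15,24,25,26,27,28,29,30,31): 1⊕1⊕0⊕0⊕0⊕0⊕0⊕0⊕0⊕0⊕0⊕1⊕0⊕0⊕0⊕1 = 0
s16 (pos 16,17,18,19,20,21,22,23,24,25,26,27,28,29,30,31): 0⊕0⊕1⊕1⊕1⊕1⊕1⊕1⊕0⊕0⊕0⊕1⊕0⊕0⊕0⊕1 = 0
Syndrome s16…s1 = 00111 → error at position 7.
Flip position 7: 0010000110000000011111100010001 → 0010001110000000011111100010001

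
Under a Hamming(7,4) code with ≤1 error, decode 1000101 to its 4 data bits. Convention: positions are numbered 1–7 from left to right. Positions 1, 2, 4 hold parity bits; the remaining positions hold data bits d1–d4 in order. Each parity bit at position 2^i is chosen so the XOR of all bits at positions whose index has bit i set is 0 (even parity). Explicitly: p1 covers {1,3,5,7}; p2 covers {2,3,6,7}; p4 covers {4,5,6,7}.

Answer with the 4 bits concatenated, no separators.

1101

s1 (pos 1,3,5,7): 1⊕0⊕1⊕1 = 1
s2 (pos 2,3,6,7): 0⊕0⊕0⊕1 = 1
s4 (pos 4,5,6,7): 0⊕1⊕0⊕1 = 0
Syndrome s4…s1 = 011 → error at position 3.
Flip position 3: 1000101 → 1010101
Read data bits from positions 3,5,6,7: 1101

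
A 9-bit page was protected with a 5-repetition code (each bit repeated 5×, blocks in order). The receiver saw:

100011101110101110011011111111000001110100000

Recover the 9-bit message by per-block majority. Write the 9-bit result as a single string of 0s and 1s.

Block 1 (10001): 2 ones → 0
Block 2 (11011): 4 ones → 1
Block 3 (10101): 3 ones → 1
Block 4 (11001): 3 ones → 1
Block 5 (10111): 4 ones → 1
Block 6 (11111): 5 ones → 1
Block 7 (00000): 0 ones → 0
Block 8 (11101): 4 ones → 1
Block 9 (00000): 0 ones → 0

011111010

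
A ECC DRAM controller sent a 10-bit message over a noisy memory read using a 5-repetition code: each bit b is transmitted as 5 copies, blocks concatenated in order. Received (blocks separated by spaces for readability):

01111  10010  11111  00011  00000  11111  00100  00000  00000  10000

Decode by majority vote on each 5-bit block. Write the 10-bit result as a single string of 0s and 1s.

1010010000

Block 1 (01111): 4 ones → 1
Block 2 (10010): 2 ones → 0
Block 3 (11111): 5 ones → 1
Block 4 (00011): 2 ones → 0
Block 5 (00000): 0 ones → 0
Block 6 (11111): 5 ones → 1
Block 7 (00100): 1 one → 0
Block 8 (00000): 0 ones → 0
Block 9 (00000): 0 ones → 0
Block 10 (10000): 1 one → 0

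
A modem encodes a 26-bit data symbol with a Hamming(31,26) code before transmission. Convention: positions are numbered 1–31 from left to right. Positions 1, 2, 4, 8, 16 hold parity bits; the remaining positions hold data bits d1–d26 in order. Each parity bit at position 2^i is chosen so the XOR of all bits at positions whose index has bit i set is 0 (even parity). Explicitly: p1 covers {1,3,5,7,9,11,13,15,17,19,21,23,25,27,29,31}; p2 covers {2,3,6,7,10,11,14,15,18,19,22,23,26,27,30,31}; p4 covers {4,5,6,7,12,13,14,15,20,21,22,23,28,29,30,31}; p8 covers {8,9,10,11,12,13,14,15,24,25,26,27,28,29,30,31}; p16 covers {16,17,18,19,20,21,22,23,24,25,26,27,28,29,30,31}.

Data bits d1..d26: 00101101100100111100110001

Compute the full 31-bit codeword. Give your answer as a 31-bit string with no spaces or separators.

1100010111011000100111100110001

Place data at non-parity positions: p1 p2 0 p4 0 1 0 p8 1 1 0 1 1 0 0 p16 1 0 0 1 1 1 1 0 0 1 1 0 0 0 1
p1 (pos 1,3,5,7,9,11,13,15,17,19,21,23,25,27,29,31): XOR of data positions = 0⊕0⊕0⊕1⊕0⊕1⊕0⊕1⊕0⊕1⊕1⊕0⊕1⊕0⊕1 = 1
p2 (pos 2,3,6,7,10,11,14,15,18,19,22,23,26,27,30,31): XOR of data positions = 0⊕1⊕0⊕1⊕0⊕0⊕0⊕0⊕0⊕1⊕1⊕1⊕1⊕0⊕1 = 1
p4 (pos 4,5,6,7,12,13,14,15,20,21,22,23,28,29,30,31): XOR of data positions = 0⊕1⊕0⊕1⊕1⊕0⊕0⊕1⊕1⊕1⊕1⊕0⊕0⊕0⊕1 = 0
p8 (pos 8,9,10,11,12,13,14,15,24,25,26,27,28,29,30,31): XOR of data positions = 1⊕1⊕0⊕1⊕1⊕0⊕0⊕0⊕0⊕1⊕1⊕0⊕0⊕0⊕1 = 1
p16 (pos 16,17,18,19,20,21,22,23,24,25,26,27,28,29,30,31): XOR of data positions = 1⊕0⊕0⊕1⊕1⊕1⊕1⊕0⊕0⊕1⊕1⊕0⊕0⊕0⊕1 = 0
Codeword: 1100010111011000100111100110001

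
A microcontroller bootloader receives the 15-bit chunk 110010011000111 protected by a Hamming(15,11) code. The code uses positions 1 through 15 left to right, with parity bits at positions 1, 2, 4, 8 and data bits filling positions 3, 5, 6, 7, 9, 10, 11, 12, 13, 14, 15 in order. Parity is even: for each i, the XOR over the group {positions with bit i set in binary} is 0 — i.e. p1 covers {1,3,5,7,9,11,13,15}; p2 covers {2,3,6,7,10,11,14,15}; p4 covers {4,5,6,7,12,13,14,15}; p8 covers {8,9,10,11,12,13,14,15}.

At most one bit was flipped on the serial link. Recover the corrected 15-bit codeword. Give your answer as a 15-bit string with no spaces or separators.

110010011010111

s1 (pos 1,3,5,7,9,11,13,15): 1⊕0⊕1⊕0⊕1⊕0⊕1⊕1 = 1
s2 (pos 2,3,6,7,10,11,14,15): 1⊕0⊕0⊕0⊕0⊕0⊕1⊕1 = 1
s4 (pos 4,5,6,7,12,13,14,15): 0⊕1⊕0⊕0⊕0⊕1⊕1⊕1 = 0
s8 (pos 8,9,10,11,12,13,14,15): 1⊕1⊕0⊕0⊕0⊕1⊕1⊕1 = 1
Syndrome s8…s1 = 1011 → error at position 11.
Flip position 11: 110010011000111 → 110010011010111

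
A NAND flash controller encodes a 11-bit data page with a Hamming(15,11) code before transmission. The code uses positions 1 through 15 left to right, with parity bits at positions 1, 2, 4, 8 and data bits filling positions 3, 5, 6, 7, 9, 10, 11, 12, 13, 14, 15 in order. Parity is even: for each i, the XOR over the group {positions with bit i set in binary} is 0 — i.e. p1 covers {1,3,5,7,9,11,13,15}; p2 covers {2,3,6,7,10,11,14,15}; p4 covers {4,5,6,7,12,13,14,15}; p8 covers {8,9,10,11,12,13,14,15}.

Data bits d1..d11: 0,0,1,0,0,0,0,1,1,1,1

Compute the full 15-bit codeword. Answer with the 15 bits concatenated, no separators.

010101000001111

Place data at non-parity positions: p1 p2 0 p4 0 1 0 p8 0 0 0 1 1 1 1
p1 (pos 1,3,5,7,9,11,13,15): XOR of data positions = 0⊕0⊕0⊕0⊕0⊕1⊕1 = 0
p2 (pos 2,3,6,7,10,11,14,15): XOR of data positions = 0⊕1⊕0⊕0⊕0⊕1⊕1 = 1
p4 (pos 4,5,6,7,12,13,14,15): XOR of data positions = 0⊕1⊕0⊕1⊕1⊕1⊕1 = 1
p8 (pos 8,9,10,11,12,13,14,15): XOR of data positions = 0⊕0⊕0⊕1⊕1⊕1⊕1 = 0
Codeword: 010101000001111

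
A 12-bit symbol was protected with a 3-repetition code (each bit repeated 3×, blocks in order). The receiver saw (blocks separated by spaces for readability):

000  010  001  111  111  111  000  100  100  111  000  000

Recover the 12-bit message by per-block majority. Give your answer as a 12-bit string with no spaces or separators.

000111000100

Block 1 (000): 0 ones → 0
Block 2 (010): 1 one → 0
Block 3 (001): 1 one → 0
Block 4 (111): 3 ones → 1
Block 5 (111): 3 ones → 1
Block 6 (111): 3 ones → 1
Block 7 (000): 0 ones → 0
Block 8 (100): 1 one → 0
Block 9 (100): 1 one → 0
Block 10 (111): 3 ones → 1
Block 11 (000): 0 ones → 0
Block 12 (000): 0 ones → 0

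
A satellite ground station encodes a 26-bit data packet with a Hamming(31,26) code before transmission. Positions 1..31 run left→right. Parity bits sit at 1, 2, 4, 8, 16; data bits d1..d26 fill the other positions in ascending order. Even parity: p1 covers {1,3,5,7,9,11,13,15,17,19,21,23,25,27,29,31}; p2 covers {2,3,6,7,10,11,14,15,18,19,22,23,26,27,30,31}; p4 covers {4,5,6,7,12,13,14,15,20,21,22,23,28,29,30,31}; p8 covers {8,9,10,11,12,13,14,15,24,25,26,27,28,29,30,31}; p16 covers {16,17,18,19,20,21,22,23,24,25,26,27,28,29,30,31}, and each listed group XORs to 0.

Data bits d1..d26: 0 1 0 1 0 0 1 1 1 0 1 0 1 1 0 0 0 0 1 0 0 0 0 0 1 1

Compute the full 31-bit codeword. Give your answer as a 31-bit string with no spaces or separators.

Place data at non-parity positions: p1 p2 0 p4 1 0 1 p8 0 0 1 1 1 0 1 p16 0 1 1 0 0 0 0 1 0 0 0 0 0 1 1
p1 (pos 1,3,5,7,9,11,13,15,17,19,21,23,25,27,29,31): XOR of data positions = 0⊕1⊕1⊕0⊕1⊕1⊕1⊕0⊕1⊕0⊕0⊕0⊕0⊕0⊕1 = 1
p2 (pos 2,3,6,7,10,11,14,15,18,19,22,23,26,27,30,31): XOR of data positions = 0⊕0⊕1⊕0⊕1⊕0⊕1⊕1⊕1⊕0⊕0⊕0⊕0⊕1⊕1 = 1
p4 (pos 4,5,6,7,12,13,14,15,20,21,22,23,28,29,30,31): XOR of data positions = 1⊕0⊕1⊕1⊕1⊕0⊕1⊕0⊕0⊕0⊕0⊕0⊕0⊕1⊕1 = 1
p8 (pos 8,9,10,11,12,13,14,15,24,25,26,27,28,29,30,31): XOR of data positions = 0⊕0⊕1⊕1⊕1⊕0⊕1⊕1⊕0⊕0⊕0⊕0⊕0⊕1⊕1 = 1
p16 (pos 16,17,18,19,20,21,22,23,24,25,26,27,28,29,30,31): XOR of data positions = 0⊕1⊕1⊕0⊕0⊕0⊕0⊕1⊕0⊕0⊕0⊕0⊕0⊕1⊕1 = 1
Codeword: 1101101100111011011000010000011

1101101100111011011000010000011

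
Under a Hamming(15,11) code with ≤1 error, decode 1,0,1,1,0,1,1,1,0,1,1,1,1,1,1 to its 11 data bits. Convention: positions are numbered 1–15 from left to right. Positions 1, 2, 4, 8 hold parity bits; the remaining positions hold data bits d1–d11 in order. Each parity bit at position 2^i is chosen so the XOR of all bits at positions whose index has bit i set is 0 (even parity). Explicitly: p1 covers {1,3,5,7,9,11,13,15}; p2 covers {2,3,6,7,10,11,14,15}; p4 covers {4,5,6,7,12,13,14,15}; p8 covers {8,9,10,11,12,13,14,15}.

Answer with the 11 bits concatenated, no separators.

10110111101

s1 (pos 1,3,5,7,9,11,13,15): 1⊕1⊕0⊕1⊕0⊕1⊕1⊕1 = 0
s2 (pos 2,3,6,7,10,11,14,15): 0⊕1⊕1⊕1⊕1⊕1⊕1⊕1 = 1
s4 (pos 4,5,6,7,12,13,14,15): 1⊕0⊕1⊕1⊕1⊕1⊕1⊕1 = 1
s8 (pos 8,9,10,11,12,13,14,15): 1⊕0⊕1⊕1⊕1⊕1⊕1⊕1 = 1
Syndrome s8…s1 = 1110 → error at position 14.
Flip position 14: 101101110111111 → 101101110111101
Read data bits from positions 3,5,6,7,9,10,11,12,13,14,15: 10110111101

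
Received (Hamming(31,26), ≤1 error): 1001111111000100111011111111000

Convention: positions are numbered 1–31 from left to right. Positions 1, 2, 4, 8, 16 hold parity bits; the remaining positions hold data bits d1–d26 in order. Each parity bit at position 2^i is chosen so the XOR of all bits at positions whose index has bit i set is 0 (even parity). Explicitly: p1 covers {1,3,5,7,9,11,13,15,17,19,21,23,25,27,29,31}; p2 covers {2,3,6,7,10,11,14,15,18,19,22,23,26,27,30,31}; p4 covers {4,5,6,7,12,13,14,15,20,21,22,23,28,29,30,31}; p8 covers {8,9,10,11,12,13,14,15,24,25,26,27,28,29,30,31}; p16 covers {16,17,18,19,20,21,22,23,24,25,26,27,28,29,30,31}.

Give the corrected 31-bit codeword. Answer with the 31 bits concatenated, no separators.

s1 (pos 1,3,5,7,9,11,13,15,17,19,21,23,25,27,29,31): 1⊕0⊕1⊕1⊕1⊕0⊕0⊕0⊕1⊕1⊕1⊕1⊕1⊕1⊕0⊕0 = 0
s2 (pos 2,3,6,7,10,11,14,15,18,19,22,23,26,27,30,31): 0⊕0⊕1⊕1⊕1⊕0⊕1⊕0⊕1⊕1⊕1⊕1⊕1⊕1⊕0⊕0 = 0
s4 (pos 4,5,6,7,12,13,14,15,20,21,22,23,28,29,30,31): 1⊕1⊕1⊕1⊕0⊕0⊕1⊕0⊕0⊕1⊕1⊕1⊕1⊕0⊕0⊕0 = 1
s8 (pos 8,9,10,11,12,13,14,15,24,25,26,27,28,29,30,31): 1⊕1⊕1⊕0⊕0⊕0⊕1⊕0⊕1⊕1⊕1⊕1⊕1⊕0⊕0⊕0 = 1
s16 (pos 16,17,18,19,20,21,22,23,24,25,26,27,28,29,30,31): 0⊕1⊕1⊕1⊕0⊕1⊕1⊕1⊕1⊕1⊕1⊕1⊕1⊕0⊕0⊕0 = 1
Syndrome s16…s1 = 11100 → error at position 28.
Flip position 28: 1001111111000100111011111111000 → 1001111111000100111011111110000

1001111111000100111011111110000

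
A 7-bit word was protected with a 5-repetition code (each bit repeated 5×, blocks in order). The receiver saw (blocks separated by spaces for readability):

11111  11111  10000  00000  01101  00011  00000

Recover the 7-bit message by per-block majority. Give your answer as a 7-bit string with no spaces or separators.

1100100

Block 1 (11111): 5 ones → 1
Block 2 (11111): 5 ones → 1
Block 3 (10000): 1 one → 0
Block 4 (00000): 0 ones → 0
Block 5 (01101): 3 ones → 1
Block 6 (00011): 2 ones → 0
Block 7 (00000): 0 ones → 0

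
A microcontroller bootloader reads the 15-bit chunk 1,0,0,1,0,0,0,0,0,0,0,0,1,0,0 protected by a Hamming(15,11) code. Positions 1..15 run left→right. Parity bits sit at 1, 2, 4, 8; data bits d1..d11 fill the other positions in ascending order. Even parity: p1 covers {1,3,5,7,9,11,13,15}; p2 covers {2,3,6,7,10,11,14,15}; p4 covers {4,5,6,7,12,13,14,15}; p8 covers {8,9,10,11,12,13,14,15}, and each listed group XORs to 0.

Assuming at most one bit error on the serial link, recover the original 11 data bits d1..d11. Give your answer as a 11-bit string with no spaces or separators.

s1 (pos 1,3,5,7,9,11,13,15): 1⊕0⊕0⊕0⊕0⊕0⊕1⊕0 = 0
s2 (pos 2,3,6,7,10,11,14,15): 0⊕0⊕0⊕0⊕0⊕0⊕0⊕0 = 0
s4 (pos 4,5,6,7,12,13,14,15): 1⊕0⊕0⊕0⊕0⊕1⊕0⊕0 = 0
s8 (pos 8,9,10,11,12,13,14,15): 0⊕0⊕0⊕0⊕0⊕1⊕0⊕0 = 1
Syndrome s8…s1 = 1000 → error at position 8.
Flip position 8: 100100000000100 → 100100010000100
Read data bits from positions 3,5,6,7,9,10,11,12,13,14,15: 00000000100

00000000100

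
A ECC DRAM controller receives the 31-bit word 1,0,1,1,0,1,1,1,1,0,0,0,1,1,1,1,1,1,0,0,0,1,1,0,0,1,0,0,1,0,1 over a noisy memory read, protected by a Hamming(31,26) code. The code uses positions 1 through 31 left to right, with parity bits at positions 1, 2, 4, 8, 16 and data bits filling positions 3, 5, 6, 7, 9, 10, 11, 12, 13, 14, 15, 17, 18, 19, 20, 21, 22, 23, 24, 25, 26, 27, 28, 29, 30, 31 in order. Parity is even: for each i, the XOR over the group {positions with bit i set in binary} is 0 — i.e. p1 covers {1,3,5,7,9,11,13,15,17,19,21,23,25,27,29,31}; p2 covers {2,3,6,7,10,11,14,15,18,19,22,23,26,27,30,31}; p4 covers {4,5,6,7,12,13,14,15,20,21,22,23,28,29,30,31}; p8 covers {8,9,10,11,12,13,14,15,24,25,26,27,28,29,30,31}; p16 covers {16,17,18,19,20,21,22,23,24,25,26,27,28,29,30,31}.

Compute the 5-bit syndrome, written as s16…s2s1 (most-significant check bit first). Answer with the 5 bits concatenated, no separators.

00000

s1 (pos 1,3,5,7,9,11,13,15,17,19,21,23,25,27,29,31): 1⊕1⊕0⊕1⊕1⊕0⊕1⊕1⊕1⊕0⊕0⊕1⊕0⊕0⊕1⊕1 = 0
s2 (pos 2,3,6,7,10,11,14,15,18,19,22,23,26,27,30,31): 0⊕1⊕1⊕1⊕0⊕0⊕1⊕1⊕1⊕0⊕1⊕1⊕1⊕0⊕0⊕1 = 0
s4 (pos 4,5,6,7,12,13,14,15,20,21,22,23,28,29,30,31): 1⊕0⊕1⊕1⊕0⊕1⊕1⊕1⊕0⊕0⊕1⊕1⊕0⊕1⊕0⊕1 = 0
s8 (pos 8,9,10,11,12,13,14,15,24,25,26,27,28,29,30,31): 1⊕1⊕0⊕0⊕0⊕1⊕1⊕1⊕0⊕0⊕1⊕0⊕0⊕1⊕0⊕1 = 0
s16 (pos 16,17,18,19,20,21,22,23,24,25,26,27,28,29,30,31): 1⊕1⊕1⊕0⊕0⊕0⊕1⊕1⊕0⊕0⊕1⊕0⊕0⊕1⊕0⊕1 = 0
Syndrome s16…s1 = 00000 → no error.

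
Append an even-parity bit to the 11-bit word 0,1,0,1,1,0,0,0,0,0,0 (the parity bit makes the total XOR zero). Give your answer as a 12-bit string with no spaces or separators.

010110000001

XOR of the 11 data bits: 0⊕1⊕0⊕1⊕1⊕0⊕0⊕0⊕0⊕0⊕0 = 1
Parity bit = 1 (so all 12 bits XOR to 0).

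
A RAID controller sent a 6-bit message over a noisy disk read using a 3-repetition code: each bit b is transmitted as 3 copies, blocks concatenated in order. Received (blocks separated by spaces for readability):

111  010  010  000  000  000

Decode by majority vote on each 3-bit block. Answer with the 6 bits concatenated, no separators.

Block 1 (111): 3 ones → 1
Block 2 (010): 1 one → 0
Block 3 (010): 1 one → 0
Block 4 (000): 0 ones → 0
Block 5 (000): 0 ones → 0
Block 6 (000): 0 ones → 0

100000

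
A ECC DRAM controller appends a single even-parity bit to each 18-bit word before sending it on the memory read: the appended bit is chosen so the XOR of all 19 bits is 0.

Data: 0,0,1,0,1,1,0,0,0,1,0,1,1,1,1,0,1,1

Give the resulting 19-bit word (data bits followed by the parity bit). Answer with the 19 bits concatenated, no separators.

0010110001011110110

XOR of the 18 data bits: 0⊕0⊕1⊕0⊕1⊕1⊕0⊕0⊕0⊕1⊕0⊕1⊕1⊕1⊕1⊕0⊕1⊕1 = 0
Parity bit = 0 (so all 19 bits XOR to 0).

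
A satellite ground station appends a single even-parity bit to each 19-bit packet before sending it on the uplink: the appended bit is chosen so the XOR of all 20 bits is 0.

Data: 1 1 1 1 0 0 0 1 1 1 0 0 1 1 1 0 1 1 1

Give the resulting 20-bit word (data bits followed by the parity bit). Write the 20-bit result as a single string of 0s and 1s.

XOR of the 19 data bits: 1⊕1⊕1⊕1⊕0⊕0⊕0⊕1⊕1⊕1⊕0⊕0⊕1⊕1⊕1⊕0⊕1⊕1⊕1 = 1
Parity bit = 1 (so all 20 bits XOR to 0).

11110001110011101111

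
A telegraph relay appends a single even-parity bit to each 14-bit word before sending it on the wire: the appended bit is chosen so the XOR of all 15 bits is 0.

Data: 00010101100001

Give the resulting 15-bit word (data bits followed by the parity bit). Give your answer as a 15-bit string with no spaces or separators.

XOR of the 14 data bits: 0⊕0⊕0⊕1⊕0⊕1⊕0⊕1⊕1⊕0⊕0⊕0⊕0⊕1 = 1
Parity bit = 1 (so all 15 bits XOR to 0).

000101011000011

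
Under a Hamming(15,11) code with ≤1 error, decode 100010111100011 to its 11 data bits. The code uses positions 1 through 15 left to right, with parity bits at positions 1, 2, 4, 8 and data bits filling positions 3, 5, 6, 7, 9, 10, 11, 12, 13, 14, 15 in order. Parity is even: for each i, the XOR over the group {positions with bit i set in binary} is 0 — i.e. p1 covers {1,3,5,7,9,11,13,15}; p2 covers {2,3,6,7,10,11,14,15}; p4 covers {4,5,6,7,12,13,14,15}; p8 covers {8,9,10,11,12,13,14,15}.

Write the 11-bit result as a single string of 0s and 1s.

s1 (pos 1,3,5,7,9,11,13,15): 1⊕0⊕1⊕1⊕1⊕0⊕0⊕1 = 1
s2 (pos 2,3,6,7,10,11,14,15): 0⊕0⊕0⊕1⊕1⊕0⊕1⊕1 = 0
s4 (pos 4,5,6,7,12,13,14,15): 0⊕1⊕0⊕1⊕0⊕0⊕1⊕1 = 0
s8 (pos 8,9,10,11,12,13,14,15): 1⊕1⊕1⊕0⊕0⊕0⊕1⊕1 = 1
Syndrome s8…s1 = 1001 → error at position 9.
Flip position 9: 100010111100011 → 100010110100011
Read data bits from positions 3,5,6,7,9,10,11,12,13,14,15: 01010100011

01010100011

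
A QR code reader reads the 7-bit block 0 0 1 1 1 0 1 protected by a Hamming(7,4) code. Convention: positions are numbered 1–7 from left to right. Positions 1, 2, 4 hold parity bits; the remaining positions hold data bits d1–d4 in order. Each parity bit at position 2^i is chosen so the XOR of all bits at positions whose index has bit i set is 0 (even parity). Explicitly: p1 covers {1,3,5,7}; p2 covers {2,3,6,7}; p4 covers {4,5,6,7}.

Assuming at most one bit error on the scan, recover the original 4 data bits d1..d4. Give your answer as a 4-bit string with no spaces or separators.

1001

s1 (pos 1,3,5,7): 0⊕1⊕1⊕1 = 1
s2 (pos 2,3,6,7): 0⊕1⊕0⊕1 = 0
s4 (pos 4,5,6,7): 1⊕1⊕0⊕1 = 1
Syndrome s4…s1 = 101 → error at position 5.
Flip position 5: 0011101 → 0011001
Read data bits from positions 3,5,6,7: 1001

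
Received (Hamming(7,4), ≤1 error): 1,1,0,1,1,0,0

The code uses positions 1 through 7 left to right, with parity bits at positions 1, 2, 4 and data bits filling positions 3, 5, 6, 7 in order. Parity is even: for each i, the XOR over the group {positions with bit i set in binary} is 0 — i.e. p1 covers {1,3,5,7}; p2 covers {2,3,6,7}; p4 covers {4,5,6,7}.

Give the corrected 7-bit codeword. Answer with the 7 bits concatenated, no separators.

s1 (pos 1,3,5,7): 1⊕0⊕1⊕0 = 0
s2 (pos 2,3,6,7): 1⊕0⊕0⊕0 = 1
s4 (pos 4,5,6,7): 1⊕1⊕0⊕0 = 0
Syndrome s4…s1 = 010 → error at position 2.
Flip position 2: 1101100 → 1001100

1001100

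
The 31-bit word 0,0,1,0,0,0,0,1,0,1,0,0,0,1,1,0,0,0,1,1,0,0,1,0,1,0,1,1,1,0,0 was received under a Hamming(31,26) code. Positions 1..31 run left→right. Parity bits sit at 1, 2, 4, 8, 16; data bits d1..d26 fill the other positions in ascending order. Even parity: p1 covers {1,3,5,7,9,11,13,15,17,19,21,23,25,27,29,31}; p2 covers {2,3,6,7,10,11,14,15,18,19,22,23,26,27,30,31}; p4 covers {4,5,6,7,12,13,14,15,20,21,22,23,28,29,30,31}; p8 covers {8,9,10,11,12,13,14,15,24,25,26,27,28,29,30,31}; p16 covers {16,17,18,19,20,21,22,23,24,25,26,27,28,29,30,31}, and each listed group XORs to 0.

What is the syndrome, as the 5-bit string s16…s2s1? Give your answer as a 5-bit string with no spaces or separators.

s1 (pos 1,3,5,7,9,11,13,15,17,19,21,23,25,27,29,31): 0⊕1⊕0⊕0⊕0⊕0⊕0⊕1⊕0⊕1⊕0⊕1⊕1⊕1⊕1⊕0 = 1
s2 (pos 2,3,6,7,10,11,14,15,18,19,22,23,26,27,30,31): 0⊕1⊕0⊕0⊕1⊕0⊕1⊕1⊕0⊕1⊕0⊕1⊕0⊕1⊕0⊕0 = 1
s4 (pos 4,5,6,7,12,13,14,15,20,21,22,23,28,29,30,31): 0⊕0⊕0⊕0⊕0⊕0⊕1⊕1⊕1⊕0⊕0⊕1⊕1⊕1⊕0⊕0 = 0
s8 (pos 8,9,10,11,12,13,14,15,24,25,26,27,28,29,30,31): 1⊕0⊕1⊕0⊕0⊕0⊕1⊕1⊕0⊕1⊕0⊕1⊕1⊕1⊕0⊕0 = 0
s16 (pos 16,17,18,19,20,21,22,23,24,25,26,27,28,29,30,31): 0⊕0⊕0⊕1⊕1⊕0⊕0⊕1⊕0⊕1⊕0⊕1⊕1⊕1⊕0⊕0 = 1
Syndrome s16…s1 = 10011 → error at position 19.

10011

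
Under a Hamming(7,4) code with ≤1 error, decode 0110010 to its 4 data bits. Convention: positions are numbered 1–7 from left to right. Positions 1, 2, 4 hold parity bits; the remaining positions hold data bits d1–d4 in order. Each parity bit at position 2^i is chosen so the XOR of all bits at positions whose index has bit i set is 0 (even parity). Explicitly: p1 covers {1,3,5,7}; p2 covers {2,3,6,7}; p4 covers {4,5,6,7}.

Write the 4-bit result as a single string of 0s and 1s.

s1 (pos 1,3,5,7): 0⊕1⊕0⊕0 = 1
s2 (pos 2,3,6,7): 1⊕1⊕1⊕0 = 1
s4 (pos 4,5,6,7): 0⊕0⊕1⊕0 = 1
Syndrome s4…s1 = 111 → error at position 7.
Flip position 7: 0110010 → 0110011
Read data bits from positions 3,5,6,7: 1011

1011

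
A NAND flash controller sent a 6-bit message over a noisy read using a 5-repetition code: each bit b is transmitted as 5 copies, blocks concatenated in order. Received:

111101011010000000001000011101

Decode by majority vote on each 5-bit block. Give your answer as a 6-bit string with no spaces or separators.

110001

Block 1 (11110): 4 ones → 1
Block 2 (10110): 3 ones → 1
Block 3 (10000): 1 one → 0
Block 4 (00000): 0 ones → 0
Block 5 (10000): 1 one → 0
Block 6 (11101): 4 ones → 1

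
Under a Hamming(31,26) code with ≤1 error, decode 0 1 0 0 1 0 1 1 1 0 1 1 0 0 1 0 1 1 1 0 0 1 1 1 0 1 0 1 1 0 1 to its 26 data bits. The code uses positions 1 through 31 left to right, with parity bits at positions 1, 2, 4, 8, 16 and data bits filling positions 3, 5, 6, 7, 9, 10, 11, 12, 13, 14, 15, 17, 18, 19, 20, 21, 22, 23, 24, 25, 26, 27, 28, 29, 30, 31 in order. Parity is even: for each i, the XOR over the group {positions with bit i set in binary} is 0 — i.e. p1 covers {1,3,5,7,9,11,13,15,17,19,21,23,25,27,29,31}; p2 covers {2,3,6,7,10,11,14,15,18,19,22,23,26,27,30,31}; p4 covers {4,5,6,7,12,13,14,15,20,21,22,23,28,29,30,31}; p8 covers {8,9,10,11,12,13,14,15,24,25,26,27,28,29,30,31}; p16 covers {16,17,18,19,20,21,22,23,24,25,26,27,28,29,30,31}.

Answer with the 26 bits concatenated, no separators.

s1 (pos 1,3,5,7,9,11,13,15,17,19,21,23,25,27,29,31): 0⊕0⊕1⊕1⊕1⊕1⊕0⊕1⊕1⊕1⊕0⊕1⊕0⊕0⊕1⊕1 = 0
s2 (pos 2,3,6,7,10,11,14,15,18,19,22,23,26,27,30,31): 1⊕0⊕0⊕1⊕0⊕1⊕0⊕1⊕1⊕1⊕1⊕1⊕1⊕0⊕0⊕1 = 0
s4 (pos 4,5,6,7,12,13,14,15,20,21,22,23,28,29,30,31): 0⊕1⊕0⊕1⊕1⊕0⊕0⊕1⊕0⊕0⊕1⊕1⊕1⊕1⊕0⊕1 = 1
s8 (pos 8,9,10,11,12,13,14,15,24,25,26,27,28,29,30,31): 1⊕1⊕0⊕1⊕1⊕0⊕0⊕1⊕1⊕0⊕1⊕0⊕1⊕1⊕0⊕1 = 0
s16 (pos 16,17,18,19,20,21,22,23,24,25,26,27,28,29,30,31): 0⊕1⊕1⊕1⊕0⊕0⊕1⊕1⊕1⊕0⊕1⊕0⊕1⊕1⊕0⊕1 = 0
Syndrome s16…s1 = 00100 → error at position 4.
Flip position 4: 0100101110110010111001110101101 → 0101101110110010111001110101101
Read data bits from positions 3,5,6,7,9,10,11,12,13,14,15,17,18,19,20,21,22,23,24,25,26,27,28,29,30,31: 01011011001111001110101101

01011011001111001110101101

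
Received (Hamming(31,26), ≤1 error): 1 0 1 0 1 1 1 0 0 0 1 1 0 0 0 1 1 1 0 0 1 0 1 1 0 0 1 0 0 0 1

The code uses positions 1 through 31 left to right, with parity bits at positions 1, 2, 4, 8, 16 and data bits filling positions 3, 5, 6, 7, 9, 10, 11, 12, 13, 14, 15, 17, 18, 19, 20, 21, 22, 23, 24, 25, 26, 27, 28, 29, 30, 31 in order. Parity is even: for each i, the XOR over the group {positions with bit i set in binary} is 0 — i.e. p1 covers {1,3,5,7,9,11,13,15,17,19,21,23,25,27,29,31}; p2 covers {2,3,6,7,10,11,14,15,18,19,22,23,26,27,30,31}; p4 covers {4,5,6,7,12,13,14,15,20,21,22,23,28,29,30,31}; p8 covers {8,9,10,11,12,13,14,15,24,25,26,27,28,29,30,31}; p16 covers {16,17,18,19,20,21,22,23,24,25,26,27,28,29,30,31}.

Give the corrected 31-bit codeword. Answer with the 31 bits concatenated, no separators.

s1 (pos 1,3,5,7,9,11,13,15,17,19,21,23,25,27,29,31): 1⊕1⊕1⊕1⊕0⊕1⊕0⊕0⊕1⊕0⊕1⊕1⊕0⊕1⊕0⊕1 = 0
s2 (pos 2,3,6,7,10,11,14,15,18,19,22,23,26,27,30,31): 0⊕1⊕1⊕1⊕0⊕1⊕0⊕0⊕1⊕0⊕0⊕1⊕0⊕1⊕0⊕1 = 0
s4 (pos 4,5,6,7,12,13,14,15,20,21,22,23,28,29,30,31): 0⊕1⊕1⊕1⊕1⊕0⊕0⊕0⊕0⊕1⊕0⊕1⊕0⊕0⊕0⊕1 = 1
s8 (pos 8,9,10,11,12,13,14,15,24,25,26,27,28,29,30,31): 0⊕0⊕0⊕1⊕1⊕0⊕0⊕0⊕1⊕0⊕0⊕1⊕0⊕0⊕0⊕1 = 1
s16 (pos 16,17,18,19,20,21,22,23,24,25,26,27,28,29,30,31): 1⊕1⊕1⊕0⊕0⊕1⊕0⊕1⊕1⊕0⊕0⊕1⊕0⊕0⊕0⊕1 = 0
Syndrome s16…s1 = 01100 → error at position 12.
Flip position 12: 1010111000110001110010110010001 → 1010111000100001110010110010001

1010111000100001110010110010001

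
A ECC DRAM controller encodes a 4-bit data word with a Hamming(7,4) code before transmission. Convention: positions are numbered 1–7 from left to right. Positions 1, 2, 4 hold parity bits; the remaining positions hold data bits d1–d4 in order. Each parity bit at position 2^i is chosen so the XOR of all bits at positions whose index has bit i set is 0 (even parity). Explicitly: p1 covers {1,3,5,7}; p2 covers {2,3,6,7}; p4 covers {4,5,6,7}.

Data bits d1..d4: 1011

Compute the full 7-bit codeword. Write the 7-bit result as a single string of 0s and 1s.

Place data at non-parity positions: p1 p2 1 p4 0 1 1
p1 (pos 1,3,5,7): XOR of data positions = 1⊕0⊕1 = 0
p2 (pos 2,3,6,7): XOR of data positions = 1⊕1⊕1 = 1
p4 (pos 4,5,6,7): XOR of data positions = 0⊕1⊕1 = 0
Codeword: 0110011

0110011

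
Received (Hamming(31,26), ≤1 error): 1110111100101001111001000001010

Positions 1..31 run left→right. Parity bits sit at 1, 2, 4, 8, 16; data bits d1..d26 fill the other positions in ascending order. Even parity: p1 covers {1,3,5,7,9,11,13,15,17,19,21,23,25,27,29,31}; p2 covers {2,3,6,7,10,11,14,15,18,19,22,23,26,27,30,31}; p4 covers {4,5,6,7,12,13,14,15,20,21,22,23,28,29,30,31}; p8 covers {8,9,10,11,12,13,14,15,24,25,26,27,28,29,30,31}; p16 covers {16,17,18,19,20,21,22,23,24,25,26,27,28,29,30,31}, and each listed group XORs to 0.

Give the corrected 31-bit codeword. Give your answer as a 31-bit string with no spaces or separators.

s1 (pos 1,3,5,7,9,11,13,15,17,19,21,23,25,27,29,31): 1⊕1⊕1⊕1⊕0⊕1⊕1⊕0⊕1⊕1⊕0⊕0⊕0⊕0⊕0⊕0 = 0
s2 (pos 2,3,6,7,10,11,14,15,18,19,22,23,26,27,30,31): 1⊕1⊕1⊕1⊕0⊕1⊕0⊕0⊕1⊕1⊕1⊕0⊕0⊕0⊕1⊕0 = 1
s4 (pos 4,5,6,7,12,13,14,15,20,21,22,23,28,29,30,31): 0⊕1⊕1⊕1⊕0⊕1⊕0⊕0⊕0⊕0⊕1⊕0⊕1⊕0⊕1⊕0 = 1
s8 (pos 8,9,10,11,12,13,14,15,24,25,26,27,28,29,30,31): 1⊕0⊕0⊕1⊕0⊕1⊕0⊕0⊕0⊕0⊕0⊕0⊕1⊕0⊕1⊕0 = 1
s16 (pos 16,17,18,19,20,21,22,23,24,25,26,27,28,29,30,31): 1⊕1⊕1⊕1⊕0⊕0⊕1⊕0⊕0⊕0⊕0⊕0⊕1⊕0⊕1⊕0 = 1
Syndrome s16…s1 = 11110 → error at position 30.
Flip position 30: 1110111100101001111001000001010 → 1110111100101001111001000001000

1110111100101001111001000001000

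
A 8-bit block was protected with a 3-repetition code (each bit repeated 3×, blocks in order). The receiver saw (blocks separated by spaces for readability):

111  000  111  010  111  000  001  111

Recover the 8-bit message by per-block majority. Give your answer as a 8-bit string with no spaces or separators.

10101001

Block 1 (111): 3 ones → 1
Block 2 (000): 0 ones → 0
Block 3 (111): 3 ones → 1
Block 4 (010): 1 one → 0
Block 5 (111): 3 ones → 1
Block 6 (000): 0 ones → 0
Block 7 (001): 1 one → 0
Block 8 (111): 3 ones → 1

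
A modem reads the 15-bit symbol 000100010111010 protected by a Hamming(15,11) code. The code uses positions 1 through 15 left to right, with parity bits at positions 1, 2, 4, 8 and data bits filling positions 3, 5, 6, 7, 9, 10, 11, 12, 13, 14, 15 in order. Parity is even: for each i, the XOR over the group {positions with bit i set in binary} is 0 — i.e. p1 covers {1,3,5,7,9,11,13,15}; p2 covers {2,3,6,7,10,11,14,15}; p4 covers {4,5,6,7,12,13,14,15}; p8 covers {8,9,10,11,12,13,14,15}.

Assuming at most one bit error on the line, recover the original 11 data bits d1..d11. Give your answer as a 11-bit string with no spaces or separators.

00000111011

s1 (pos 1,3,5,7,9,11,13,15): 0⊕0⊕0⊕0⊕0⊕1⊕0⊕0 = 1
s2 (pos 2,3,6,7,10,11,14,15): 0⊕0⊕0⊕0⊕1⊕1⊕1⊕0 = 1
s4 (pos 4,5,6,7,12,13,14,15): 1⊕0⊕0⊕0⊕1⊕0⊕1⊕0 = 1
s8 (pos 8,9,10,11,12,13,14,15): 1⊕0⊕1⊕1⊕1⊕0⊕1⊕0 = 1
Syndrome s8…s1 = 1111 → error at position 15.
Flip position 15: 000100010111010 → 000100010111011
Read data bits from positions 3,5,6,7,9,10,11,12,13,14,15: 00000111011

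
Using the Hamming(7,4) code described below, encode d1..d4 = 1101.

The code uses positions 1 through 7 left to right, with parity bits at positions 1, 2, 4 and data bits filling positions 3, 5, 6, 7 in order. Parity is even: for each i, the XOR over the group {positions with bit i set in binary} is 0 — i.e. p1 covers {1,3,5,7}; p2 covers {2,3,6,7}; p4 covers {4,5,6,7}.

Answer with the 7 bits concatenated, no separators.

1010101

Place data at non-parity positions: p1 p2 1 p4 1 0 1
p1 (pos 1,3,5,7): XOR of data positions = 1⊕1⊕1 = 1
p2 (pos 2,3,6,7): XOR of data positions = 1⊕0⊕1 = 0
p4 (pos 4,5,6,7): XOR of data positions = 1⊕0⊕1 = 0
Codeword: 1010101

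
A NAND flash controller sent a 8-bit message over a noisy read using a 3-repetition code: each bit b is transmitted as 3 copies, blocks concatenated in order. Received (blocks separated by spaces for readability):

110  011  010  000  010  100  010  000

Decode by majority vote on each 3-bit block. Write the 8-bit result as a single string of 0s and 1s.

Block 1 (110): 2 ones → 1
Block 2 (011): 2 ones → 1
Block 3 (010): 1 one → 0
Block 4 (000): 0 ones → 0
Block 5 (010): 1 one → 0
Block 6 (100): 1 one → 0
Block 7 (010): 1 one → 0
Block 8 (000): 0 ones → 0

11000000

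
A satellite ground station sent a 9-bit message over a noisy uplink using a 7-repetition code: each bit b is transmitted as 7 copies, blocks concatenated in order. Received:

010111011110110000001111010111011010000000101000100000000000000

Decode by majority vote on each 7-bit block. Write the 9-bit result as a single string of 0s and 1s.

Block 1 (0101110): 4 ones → 1
Block 2 (1111011): 6 ones → 1
Block 3 (0000001): 1 one → 0
Block 4 (1110101): 5 ones → 1
Block 5 (1101101): 5 ones → 1
Block 6 (0000000): 0 ones → 0
Block 7 (1010001): 3 ones → 0
Block 8 (0000000): 0 ones → 0
Block 9 (0000000): 0 ones → 0

110110000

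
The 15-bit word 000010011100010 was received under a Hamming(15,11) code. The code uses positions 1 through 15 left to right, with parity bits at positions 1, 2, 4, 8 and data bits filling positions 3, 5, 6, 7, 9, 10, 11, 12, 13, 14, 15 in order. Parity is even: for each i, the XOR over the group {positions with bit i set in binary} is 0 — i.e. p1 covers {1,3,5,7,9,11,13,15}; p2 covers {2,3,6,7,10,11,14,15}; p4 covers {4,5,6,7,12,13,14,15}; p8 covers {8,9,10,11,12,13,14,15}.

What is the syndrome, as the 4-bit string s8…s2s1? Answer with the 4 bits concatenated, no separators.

0000

s1 (pos 1,3,5,7,9,11,13,15): 0⊕0⊕1⊕0⊕1⊕0⊕0⊕0 = 0
s2 (pos 2,3,6,7,10,11,14,15): 0⊕0⊕0⊕0⊕1⊕0⊕1⊕0 = 0
s4 (pos 4,5,6,7,12,13,14,15): 0⊕1⊕0⊕0⊕0⊕0⊕1⊕0 = 0
s8 (pos 8,9,10,11,12,13,14,15): 1⊕1⊕1⊕0⊕0⊕0⊕1⊕0 = 0
Syndrome s8…s1 = 0000 → no error.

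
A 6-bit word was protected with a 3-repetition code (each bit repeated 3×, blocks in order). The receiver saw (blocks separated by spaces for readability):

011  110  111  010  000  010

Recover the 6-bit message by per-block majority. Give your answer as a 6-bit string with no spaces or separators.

Block 1 (011): 2 ones → 1
Block 2 (110): 2 ones → 1
Block 3 (111): 3 ones → 1
Block 4 (010): 1 one → 0
Block 5 (000): 0 ones → 0
Block 6 (010): 1 one → 0

111000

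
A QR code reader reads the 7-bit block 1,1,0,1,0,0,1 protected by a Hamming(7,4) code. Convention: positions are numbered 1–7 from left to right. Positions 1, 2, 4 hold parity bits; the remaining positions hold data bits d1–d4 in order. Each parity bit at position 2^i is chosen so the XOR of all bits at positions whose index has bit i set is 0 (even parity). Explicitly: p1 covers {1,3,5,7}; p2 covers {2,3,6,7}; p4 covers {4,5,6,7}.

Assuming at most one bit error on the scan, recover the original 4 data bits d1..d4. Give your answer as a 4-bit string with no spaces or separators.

0001

s1 (pos 1,3,5,7): 1⊕0⊕0⊕1 = 0
s2 (pos 2,3,6,7): 1⊕0⊕0⊕1 = 0
s4 (pos 4,5,6,7): 1⊕0⊕0⊕1 = 0
Syndrome s4…s1 = 000 → no error.
Read data bits from positions 3,5,6,7: 0001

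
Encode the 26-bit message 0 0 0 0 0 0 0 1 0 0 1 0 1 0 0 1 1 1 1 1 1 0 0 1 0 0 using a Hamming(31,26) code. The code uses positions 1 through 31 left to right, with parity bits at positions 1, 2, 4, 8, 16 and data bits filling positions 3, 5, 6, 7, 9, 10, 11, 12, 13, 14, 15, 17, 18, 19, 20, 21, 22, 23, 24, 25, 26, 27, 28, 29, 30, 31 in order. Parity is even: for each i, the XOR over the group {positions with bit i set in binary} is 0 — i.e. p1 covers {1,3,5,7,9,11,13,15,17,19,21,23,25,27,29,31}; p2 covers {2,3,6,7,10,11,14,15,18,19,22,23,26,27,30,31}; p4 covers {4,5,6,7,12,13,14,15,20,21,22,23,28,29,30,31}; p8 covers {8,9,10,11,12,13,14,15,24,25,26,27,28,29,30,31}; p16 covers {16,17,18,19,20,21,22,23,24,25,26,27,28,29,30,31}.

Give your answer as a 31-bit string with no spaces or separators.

Place data at non-parity positions: p1 p2 0 p4 0 0 0 p8 0 0 0 1 0 0 1 p16 0 1 0 0 1 1 1 1 1 1 0 0 1 0 0
p1 (pos 1,3,5,7,9,11,13,15,17,19,21,23,25,27,29,31): XOR of data positions = 0⊕0⊕0⊕0⊕0⊕0⊕1⊕0⊕0⊕1⊕1⊕1⊕0⊕1⊕0 = 1
p2 (pos 2,3,6,7,10,11,14,15,18,19,22,23,26,27,30,31): XOR of data positions = 0⊕0⊕0⊕0⊕0⊕0⊕1⊕1⊕0⊕1⊕1⊕1⊕0⊕0⊕0 = 1
p4 (pos 4,5,6,7,12,13,14,15,20,21,22,23,28,29,30,31): XOR of data positions = 0⊕0⊕0⊕1⊕0⊕0⊕1⊕0⊕1⊕1⊕1⊕0⊕1⊕0⊕0 = 0
p8 (pos 8,9,10,11,12,13,14,15,24,25,26,27,28,29,30,31): XOR of data positions = 0⊕0⊕0⊕1⊕0⊕0⊕1⊕1⊕1⊕1⊕0⊕0⊕1⊕0⊕0 = 0
p16 (pos 16,17,18,19,20,21,22,23,24,25,26,27,28,29,30,31): XOR of data positions = 0⊕1⊕0⊕0⊕1⊕1⊕1⊕1⊕1⊕1⊕0⊕0⊕1⊕0⊕0 = 0
Codeword: 1100000000010010010011111100100

1100000000010010010011111100100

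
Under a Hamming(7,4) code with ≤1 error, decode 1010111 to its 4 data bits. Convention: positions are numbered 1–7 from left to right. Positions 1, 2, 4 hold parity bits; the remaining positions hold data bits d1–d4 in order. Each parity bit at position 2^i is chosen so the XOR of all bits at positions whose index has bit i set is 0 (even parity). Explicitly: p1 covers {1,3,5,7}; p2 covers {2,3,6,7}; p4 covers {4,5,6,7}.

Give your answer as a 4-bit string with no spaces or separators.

1101

s1 (pos 1,3,5,7): 1⊕1⊕1⊕1 = 0
s2 (pos 2,3,6,7): 0⊕1⊕1⊕1 = 1
s4 (pos 4,5,6,7): 0⊕1⊕1⊕1 = 1
Syndrome s4…s1 = 110 → error at position 6.
Flip position 6: 1010111 → 1010101
Read data bits from positions 3,5,6,7: 1101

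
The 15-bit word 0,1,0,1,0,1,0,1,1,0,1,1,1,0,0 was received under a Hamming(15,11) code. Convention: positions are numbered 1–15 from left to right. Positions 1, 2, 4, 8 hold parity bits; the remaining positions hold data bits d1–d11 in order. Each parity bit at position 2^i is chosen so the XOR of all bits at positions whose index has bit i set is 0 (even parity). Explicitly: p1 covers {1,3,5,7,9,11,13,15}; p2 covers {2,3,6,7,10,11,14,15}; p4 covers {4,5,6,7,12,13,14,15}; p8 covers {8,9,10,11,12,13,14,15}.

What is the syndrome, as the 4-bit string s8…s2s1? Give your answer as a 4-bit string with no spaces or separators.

1011

s1 (pos 1,3,5,7,9,11,13,15): 0⊕0⊕0⊕0⊕1⊕1⊕1⊕0 = 1
s2 (pos 2,3,6,7,10,11,14,15): 1⊕0⊕1⊕0⊕0⊕1⊕0⊕0 = 1
s4 (pos 4,5,6,7,12,13,14,15): 1⊕0⊕1⊕0⊕1⊕1⊕0⊕0 = 0
s8 (pos 8,9,10,11,12,13,14,15): 1⊕1⊕0⊕1⊕1⊕1⊕0⊕0 = 1
Syndrome s8…s1 = 1011 → error at position 11.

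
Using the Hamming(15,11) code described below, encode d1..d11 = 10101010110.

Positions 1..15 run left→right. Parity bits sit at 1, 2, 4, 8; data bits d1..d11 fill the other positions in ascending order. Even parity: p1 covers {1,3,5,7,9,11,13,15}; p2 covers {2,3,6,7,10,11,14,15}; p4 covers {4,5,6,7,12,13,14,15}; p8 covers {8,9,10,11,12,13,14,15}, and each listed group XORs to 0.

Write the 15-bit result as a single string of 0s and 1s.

001101001010110

Place data at non-parity positions: p1 p2 1 p4 0 1 0 p8 1 0 1 0 1 1 0
p1 (pos 1,3,5,7,9,11,13,15): XOR of data positions = 1⊕0⊕0⊕1⊕1⊕1⊕0 = 0
p2 (pos 2,3,6,7,10,11,14,15): XOR of data positions = 1⊕1⊕0⊕0⊕1⊕1⊕0 = 0
p4 (pos 4,5,6,7,12,13,14,15): XOR of data positions = 0⊕1⊕0⊕0⊕1⊕1⊕0 = 1
p8 (pos 8,9,10,11,12,13,14,15): XOR of data positions = 1⊕0⊕1⊕0⊕1⊕1⊕0 = 0
Codeword: 001101001010110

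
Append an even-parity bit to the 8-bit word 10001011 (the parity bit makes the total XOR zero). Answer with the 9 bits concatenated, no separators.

XOR of the 8 data bits: 1⊕0⊕0⊕0⊕1⊕0⊕1⊕1 = 0
Parity bit = 0 (so all 9 bits XOR to 0).

100010110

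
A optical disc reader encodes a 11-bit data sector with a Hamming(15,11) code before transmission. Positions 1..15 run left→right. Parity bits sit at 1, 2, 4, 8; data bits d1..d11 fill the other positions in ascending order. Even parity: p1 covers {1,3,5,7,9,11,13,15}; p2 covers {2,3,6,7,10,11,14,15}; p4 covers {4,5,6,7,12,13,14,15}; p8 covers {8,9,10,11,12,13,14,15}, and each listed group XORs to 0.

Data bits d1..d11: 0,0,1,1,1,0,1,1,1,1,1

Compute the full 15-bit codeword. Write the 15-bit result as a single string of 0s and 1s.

110001101011111

Place data at non-parity positions: p1 p2 0 p4 0 1 1 p8 1 0 1 1 1 1 1
p1 (pos 1,3,5,7,9,11,13,15): XOR of data positions = 0⊕0⊕1⊕1⊕1⊕1⊕1 = 1
p2 (pos 2,3,6,7,10,11,14,15): XOR of data positions = 0⊕1⊕1⊕0⊕1⊕1⊕1 = 1
p4 (pos 4,5,6,7,12,13,14,15): XOR of data positions = 0⊕1⊕1⊕1⊕1⊕1⊕1 = 0
p8 (pos 8,9,10,11,12,13,14,15): XOR of data positions = 1⊕0⊕1⊕1⊕1⊕1⊕1 = 0
Codeword: 110001101011111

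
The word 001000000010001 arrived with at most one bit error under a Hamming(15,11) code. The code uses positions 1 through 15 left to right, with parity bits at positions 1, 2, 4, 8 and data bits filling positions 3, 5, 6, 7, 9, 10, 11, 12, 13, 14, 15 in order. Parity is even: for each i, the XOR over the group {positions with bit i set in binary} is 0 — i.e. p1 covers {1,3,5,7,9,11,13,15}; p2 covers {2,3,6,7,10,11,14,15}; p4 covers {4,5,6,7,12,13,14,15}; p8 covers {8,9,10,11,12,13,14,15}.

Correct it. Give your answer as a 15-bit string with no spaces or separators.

s1 (pos 1,3,5,7,9,11,13,15): 0⊕1⊕0⊕0⊕0⊕1⊕0⊕1 = 1
s2 (pos 2,3,6,7,10,11,14,15): 0⊕1⊕0⊕0⊕0⊕1⊕0⊕1 = 1
s4 (pos 4,5,6,7,12,13,14,15): 0⊕0⊕0⊕0⊕0⊕0⊕0⊕1 = 1
s8 (pos 8,9,10,11,12,13,14,15): 0⊕0⊕0⊕1⊕0⊕0⊕0⊕1 = 0
Syndrome s8…s1 = 0111 → error at position 7.
Flip position 7: 001000000010001 → 001000100010001

001000100010001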